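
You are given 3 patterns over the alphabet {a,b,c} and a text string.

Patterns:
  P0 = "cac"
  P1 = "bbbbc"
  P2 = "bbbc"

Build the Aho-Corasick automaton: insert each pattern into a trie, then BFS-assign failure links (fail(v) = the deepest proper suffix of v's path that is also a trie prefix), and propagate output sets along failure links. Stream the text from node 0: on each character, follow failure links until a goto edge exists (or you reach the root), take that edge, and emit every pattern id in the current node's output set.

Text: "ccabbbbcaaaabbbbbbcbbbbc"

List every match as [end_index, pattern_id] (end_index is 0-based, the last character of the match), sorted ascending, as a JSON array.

Build automaton:
Trie nodes:
  n0 'ε': b→4 c→1
  n1 'c': a→2
  n2 'ca': c→3
  n3 'cac': ·  ←P0
  n4 'b': b→5
  n5 'bb': b→6
  n6 'bbb': b→7 c→9
  n7 'bbbb': c→8
  n8 'bbbbc': ·  ←P1
  n9 'bbbc': ·  ←P2

Failure links (BFS by depth):
  n1('c'): parent n0 fail=0; on 'c' 0 → fail=0;  out ∅∪∅=∅
  n4('b'): parent n0 fail=0; on 'b' 0 → fail=0;  out ∅∪∅=∅
  n2('ca'): parent n1 fail=0; on 'a' 0 → fail=0;  out ∅∪∅=∅
  n5('bb'): parent n4 fail=0; on 'b' 0 → fail=4;  out ∅∪∅=∅
  n3('cac'): parent n2 fail=0; on 'c' 0 → fail=1;  out {0}∪∅={0}
  n6('bbb'): parent n5 fail=4; on 'b' 4 → fail=5;  out ∅∪∅=∅
  n7('bbbb'): parent n6 fail=5; on 'b' 5 → fail=6;  out ∅∪∅=∅
  n9('bbbc'): parent n6 fail=5; on 'c' 5→4→0 → fail=1;  out {2}∪∅={2}
  n8('bbbbc'): parent n7 fail=6; on 'c' 6 → fail=9;  out {1}∪{2}={1,2}

Text stream:
pos 0 'c': at 1
pos 1 'c': at 1 (via fail)
pos 2 'a': at 2
pos 3 'b': at 4 (via fail)
pos 4 'b': at 5
pos 5 'b': at 6
pos 6 'b': at 7
pos 7 'c': at 8  ** P1@[3:7],P2@[4:7]
pos 8 'a': at 2 (via fail)
pos 9 'a': at 0 (via fail)
pos 10 'a': at 0
pos 11 'a': at 0
pos 12 'b': at 4
pos 13 'b': at 5
pos 14 'b': at 6
pos 15 'b': at 7
pos 16 'b': at 7 (via fail)
pos 17 'b': at 7 (via fail)
pos 18 'c': at 8  ** P1@[14:18],P2@[15:18]
pos 19 'b': at 4 (via fail)
pos 20 'b': at 5
pos 21 'b': at 6
pos 22 'b': at 7
pos 23 'c': at 8  ** P1@[19:23],P2@[20:23]

Matches: [[7,1],[7,2],[18,1],[18,2],[23,1],[23,2]]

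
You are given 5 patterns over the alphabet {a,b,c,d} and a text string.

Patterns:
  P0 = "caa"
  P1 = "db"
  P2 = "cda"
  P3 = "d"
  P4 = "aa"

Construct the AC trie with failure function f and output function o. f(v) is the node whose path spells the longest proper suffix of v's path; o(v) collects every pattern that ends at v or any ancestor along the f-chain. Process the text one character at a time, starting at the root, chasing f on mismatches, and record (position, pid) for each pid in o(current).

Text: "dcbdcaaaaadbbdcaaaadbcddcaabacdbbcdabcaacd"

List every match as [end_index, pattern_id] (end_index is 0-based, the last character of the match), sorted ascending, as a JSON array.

Build:
Trie nodes:
  n0 'ε': a→8 c→1 d→4
  n1 'c': a→2 d→6
  n2 'ca': a→3
  n3 'caa': ·  [P0 ends]
  n4 'd': b→5  [P3 ends]
  n5 'db': ·  [P1 ends]
  n6 'cd': a→7
  n7 'cda': ·  [P2 ends]
  n8 'a': a→9
  n9 'aa': ·  [P4 ends]

Failure links (BFS by depth):
  fail(1) 'c': from fail(0)=0 chase 'c': 0 ⇒ 0;  out=∅∪out(0)=∅
  fail(4) 'd': from fail(0)=0 chase 'd': 0 ⇒ 0;  out={3}∪out(0)={3}
  fail(8) 'a': from fail(0)=0 chase 'a': 0 ⇒ 0;  out=∅∪out(0)=∅
  fail(2) 'ca': from fail(1)=0 chase 'a': 0 ⇒ 8;  out=∅∪out(8)=∅
  fail(5) 'db': from fail(4)=0 chase 'b': 0 ⇒ 0;  out={1}∪out(0)={1}
  fail(6) 'cd': from fail(1)=0 chase 'd': 0 ⇒ 4;  out=∅∪out(4)={3}
  fail(9) 'aa': from fail(8)=0 chase 'a': 0 ⇒ 8;  out={4}∪out(8)={4}
  fail(3) 'caa': from fail(2)=8 chase 'a': 8 ⇒ 9;  out={0}∪out(9)={0,4}
  fail(7) 'cda': from fail(6)=4 chase 'a': 4→0 ⇒ 8;  out={2}∪out(8)={2}

Run:
i=0 'd': node 0→4  emit P3@[0:0]
i=1 'c': node 4→1 (via fail)
i=2 'b': node 1→0 (via fail)
i=3 'd': node 0→4  emit P3@[3:3]
i=4 'c': node 4→1 (via fail)
i=5 'a': node 1→2
i=6 'a': node 2→3  emit P0@[4:6],P4@[5:6]
i=7 'a': node 3→9 (via fail)  emit P4@[6:7]
i=8 'a': node 9→9 (via fail)  emit P4@[7:8]
i=9 'a': node 9→9 (via fail)  emit P4@[8:9]
i=10 'd': node 9→4 (via fail)  emit P3@[10:10]
i=11 'b': node 4→5  emit P1@[10:11]
i=12 'b': node 5→0 (via fail)
i=13 'd': node 0→4  emit P3@[13:13]
i=14 'c': node 4→1 (via fail)
i=15 'a': node 1→2
i=16 'a': node 2→3  emit P0@[14:16],P4@[15:16]
i=17 'a': node 3→9 (via fail)  emit P4@[16:17]
i=18 'a': node 9→9 (via fail)  emit P4@[17:18]
i=19 'd': node 9→4 (via fail)  emit P3@[19:19]
i=20 'b': node 4→5  emit P1@[19:20]
i=21 'c': node 5→1 (via fail)
i=22 'd': node 1→6  emit P3@[22:22]
i=23 'd': node 6→4 (via fail)  emit P3@[23:23]
i=24 'c': node 4→1 (via fail)
i=25 'a': node 1→2
i=26 'a': node 2→3  emit P0@[24:26],P4@[25:26]
i=27 'b': node 3→0 (via fail)
i=28 'a': node 0→8
i=29 'c': node 8→1 (via fail)
i=30 'd': node 1→6  emit P3@[30:30]
i=31 'b': node 6→5 (via fail)  emit P1@[30:31]
i=32 'b': node 5→0 (via fail)
i=33 'c': node 0→1
i=34 'd': node 1→6  emit P3@[34:34]
i=35 'a': node 6→7  emit P2@[33:35]
i=36 'b': node 7→0 (via fail)
i=37 'c': node 0→1
i=38 'a': node 1→2
i=39 'a': node 2→3  emit P0@[37:39],P4@[38:39]
i=40 'c': node 3→1 (via fail)
i=41 'd': node 1→6  emit P3@[41:41]

Result: [[0,3],[3,3],[6,0],[6,4],[7,4],[8,4],[9,4],[10,3],[11,1],[13,3],[16,0],[16,4],[17,4],[18,4],[19,3],[20,1],[22,3],[23,3],[26,0],[26,4],[30,3],[31,1],[34,3],[35,2],[39,0],[39,4],[41,3]]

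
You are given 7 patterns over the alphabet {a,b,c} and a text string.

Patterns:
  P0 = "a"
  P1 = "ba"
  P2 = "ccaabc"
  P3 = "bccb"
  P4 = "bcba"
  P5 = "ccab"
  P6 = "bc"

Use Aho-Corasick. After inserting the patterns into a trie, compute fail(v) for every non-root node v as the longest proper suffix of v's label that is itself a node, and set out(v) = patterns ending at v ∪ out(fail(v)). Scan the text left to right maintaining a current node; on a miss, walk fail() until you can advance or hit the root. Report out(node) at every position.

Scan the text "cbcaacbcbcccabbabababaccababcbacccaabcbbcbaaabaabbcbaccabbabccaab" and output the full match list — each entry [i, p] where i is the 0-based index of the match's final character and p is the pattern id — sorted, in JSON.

Build:
Trie nodes:
  n0 'ε': a→1 b→2 c→4
  n1 'a': ·  [P0 ends]
  n2 'b': a→3 c→10
  n3 'ba': ·  [P1 ends]
  n4 'c': c→5
  n5 'cc': a→6
  n6 'cca': a→7 b→15
  n7 'ccaa': b→8
  n8 'ccaab': c→9
  n9 'ccaabc': ·  [P2 ends]
  n10 'bc': b→13 c→11  [P6 ends]
  n11 'bcc': b→12
  n12 'bccb': ·  [P3 ends]
  n13 'bcb': a→14
  n14 'bcba': ·  [P4 ends]
  n15 'ccab': ·  [P5 ends]

Failure links (BFS by depth):
  n1('a'): parent n0 fail=0; on 'a' 0 → fail=0;  out {0}∪∅={0}
  n2('b'): parent n0 fail=0; on 'b' 0 → fail=0;  out ∅∪∅=∅
  n4('c'): parent n0 fail=0; on 'c' 0 → fail=0;  out ∅∪∅=∅
  n3('ba'): parent n2 fail=0; on 'a' 0 → fail=1;  out {1}∪{0}={0,1}
  n5('cc'): parent n4 fail=0; on 'c' 0 → fail=4;  out ∅∪∅=∅
  n10('bc'): parent n2 fail=0; on 'c' 0 → fail=4;  out {6}∪∅={6}
  n6('cca'): parent n5 fail=4; on 'a' 4→0 → fail=1;  out ∅∪{0}={0}
  n11('bcc'): parent n10 fail=4; on 'c' 4 → fail=5;  out ∅∪∅=∅
  n13('bcb'): parent n10 fail=4; on 'b' 4→0 → fail=2;  out ∅∪∅=∅
  n7('ccaa'): parent n6 fail=1; on 'a' 1→0 → fail=1;  out ∅∪{0}={0}
  n12('bccb'): parent n11 fail=5; on 'b' 5→4→0 → fail=2;  out {3}∪∅={3}
  n14('bcba'): parent n13 fail=2; on 'a' 2 → fail=3;  out {4}∪{0,1}={0,1,4}
  n15('ccab'): parent n6 fail=1; on 'b' 1→0 → fail=2;  out {5}∪∅={5}
  n8('ccaab'): parent n7 fail=1; on 'b' 1→0 → fail=2;  out ∅∪∅=∅
  n9('ccaabc'): parent n8 fail=2; on 'c' 2 → fail=10;  out {2}∪{6}={2,6}

Text stream:
[0] read 'c'  n0⇒n4
[1] read 'b'  n4⇒n2 (via fail)
[2] read 'c'  n2⇒n10  ** P6@[1:2]
[3] read 'a'  n10⇒n1 (via fail)  ** P0@[3:3]
[4] read 'a'  n1⇒n1 (via fail)  ** P0@[4:4]
[5] read 'c'  n1⇒n4 (via fail)
[6] read 'b'  n4⇒n2 (via fail)
[7] read 'c'  n2⇒n10  ** P6@[6:7]
[8] read 'b'  n10⇒n13
[9] read 'c'  n13⇒n10 (via fail)  ** P6@[8:9]
[10] read 'c'  n10⇒n11
[11] read 'c'  n11⇒n5 (via fail)
[12] read 'a'  n5⇒n6  ** P0@[12:12]
[13] read 'b'  n6⇒n15  ** P5@[10:13]
[14] read 'b'  n15⇒n2 (via fail)
[15] read 'a'  n2⇒n3  ** P0@[15:15],P1@[14:15]
[16] read 'b'  n3⇒n2 (via fail)
[17] read 'a'  n2⇒n3  ** P0@[17:17],P1@[16:17]
[18] read 'b'  n3⇒n2 (via fail)
[19] read 'a'  n2⇒n3  ** P0@[19:19],P1@[18:19]
[20] read 'b'  n3⇒n2 (via fail)
[21] read 'a'  n2⇒n3  ** P0@[21:21],P1@[20:21]
[22] read 'c'  n3⇒n4 (via fail)
[23] read 'c'  n4⇒n5
[24] read 'a'  n5⇒n6  ** P0@[24:24]
[25] read 'b'  n6⇒n15  ** P5@[22:25]
[26] read 'a'  n15⇒n3 (via fail)  ** P0@[26:26],P1@[25:26]
[27] read 'b'  n3⇒n2 (via fail)
[28] read 'c'  n2⇒n10  ** P6@[27:28]
[29] read 'b'  n10⇒n13
[30] read 'a'  n13⇒n14  ** P0@[30:30],P1@[29:30],P4@[27:30]
[31] read 'c'  n14⇒n4 (via fail)
[32] read 'c'  n4⇒n5
[33] read 'c'  n5⇒n5 (via fail)
[34] read 'a'  n5⇒n6  ** P0@[34:34]
[35] read 'a'  n6⇒n7  ** P0@[35:35]
[36] read 'b'  n7⇒n8
[37] read 'c'  n8⇒n9  ** P2@[32:37],P6@[36:37]
[38] read 'b'  n9⇒n13 (via fail)
[39] read 'b'  n13⇒n2 (via fail)
[40] read 'c'  n2⇒n10  ** P6@[39:40]
[41] read 'b'  n10⇒n13
[42] read 'a'  n13⇒n14  ** P0@[42:42],P1@[41:42],P4@[39:42]
[43] read 'a'  n14⇒n1 (via fail)  ** P0@[43:43]
[44] read 'a'  n1⇒n1 (via fail)  ** P0@[44:44]
[45] read 'b'  n1⇒n2 (via fail)
[46] read 'a'  n2⇒n3  ** P0@[46:46],P1@[45:46]
[47] read 'a'  n3⇒n1 (via fail)  ** P0@[47:47]
[48] read 'b'  n1⇒n2 (via fail)
[49] read 'b'  n2⇒n2 (via fail)
[50] read 'c'  n2⇒n10  ** P6@[49:50]
[51] read 'b'  n10⇒n13
[52] read 'a'  n13⇒n14  ** P0@[52:52],P1@[51:52],P4@[49:52]
[53] read 'c'  n14⇒n4 (via fail)
[54] read 'c'  n4⇒n5
[55] read 'a'  n5⇒n6  ** P0@[55:55]
[56] read 'b'  n6⇒n15  ** P5@[53:56]
[57] read 'b'  n15⇒n2 (via fail)
[58] read 'a'  n2⇒n3  ** P0@[58:58],P1@[57:58]
[59] read 'b'  n3⇒n2 (via fail)
[60] read 'c'  n2⇒n10  ** P6@[59:60]
[61] read 'c'  n10⇒n11
[62] read 'a'  n11⇒n6 (via fail)  ** P0@[62:62]
[63] read 'a'  n6⇒n7  ** P0@[63:63]
[64] read 'b'  n7⇒n8

Matches: [[2,6],[3,0],[4,0],[7,6],[9,6],[12,0],[13,5],[15,0],[15,1],[17,0],[17,1],[19,0],[19,1],[21,0],[21,1],[24,0],[25,5],[26,0],[26,1],[28,6],[30,0],[30,1],[30,4],[34,0],[35,0],[37,2],[37,6],[40,6],[42,0],[42,1],[42,4],[43,0],[44,0],[46,0],[46,1],[47,0],[50,6],[52,0],[52,1],[52,4],[55,0],[56,5],[58,0],[58,1],[60,6],[62,0],[63,0]]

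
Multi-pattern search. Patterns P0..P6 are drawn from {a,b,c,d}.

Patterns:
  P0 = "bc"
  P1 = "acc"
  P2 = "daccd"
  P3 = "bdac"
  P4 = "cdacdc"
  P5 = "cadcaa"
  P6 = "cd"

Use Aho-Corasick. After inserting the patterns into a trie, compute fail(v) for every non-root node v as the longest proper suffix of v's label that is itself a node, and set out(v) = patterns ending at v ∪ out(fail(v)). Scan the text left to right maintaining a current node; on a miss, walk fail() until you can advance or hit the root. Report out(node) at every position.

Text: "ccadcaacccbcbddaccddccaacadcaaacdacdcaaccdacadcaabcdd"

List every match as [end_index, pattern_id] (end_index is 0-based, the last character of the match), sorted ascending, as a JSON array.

Construct AC machine:
Trie (insert patterns):
  n0 'ε': a→3 b→1 c→14 d→6
  n1 'b': c→2 d→11
  n2 'bc': ·  ←P0
  n3 'a': c→4
  n4 'ac': c→5
  n5 'acc': ·  ←P1
  n6 'd': a→7
  n7 'da': c→8
  n8 'dac': c→9
  n9 'dacc': d→10
  n10 'daccd': ·  ←P2
  n11 'bd': a→12
  n12 'bda': c→13
  n13 'bdac': ·  ←P3
  n14 'c': a→20 d→15
  n15 'cd': a→16  ←P6
  n16 'cda': c→17
  n17 'cdac': d→18
  n18 'cdacd': c→19
  n19 'cdacdc': ·  ←P4
  n20 'ca': d→21
  n21 'cad': c→22
  n22 'cadc': a→23
  n23 'cadca': a→24
  n24 'cadcaa': ·  ←P5

BFS fail/out derivation:
  fail(1) 'b': from fail(0)=0 chase 'b': 0 ⇒ 0;  out=∅∪out(0)=∅
  fail(3) 'a': from fail(0)=0 chase 'a': 0 ⇒ 0;  out=∅∪out(0)=∅
  fail(6) 'd': from fail(0)=0 chase 'd': 0 ⇒ 0;  out=∅∪out(0)=∅
  fail(14) 'c': from fail(0)=0 chase 'c': 0 ⇒ 0;  out=∅∪out(0)=∅
  fail(2) 'bc': from fail(1)=0 chase 'c': 0 ⇒ 14;  out={0}∪out(14)={0}
  fail(4) 'ac': from fail(3)=0 chase 'c': 0 ⇒ 14;  out=∅∪out(14)=∅
  fail(7) 'da': from fail(6)=0 chase 'a': 0 ⇒ 3;  out=∅∪out(3)=∅
  fail(11) 'bd': from fail(1)=0 chase 'd': 0 ⇒ 6;  out=∅∪out(6)=∅
  fail(15) 'cd': from fail(14)=0 chase 'd': 0 ⇒ 6;  out={6}∪out(6)={6}
  fail(20) 'ca': from fail(14)=0 chase 'a': 0 ⇒ 3;  out=∅∪out(3)=∅
  fail(5) 'acc': from fail(4)=14 chase 'c': 14→0 ⇒ 14;  out={1}∪out(14)={1}
  fail(8) 'dac': from fail(7)=3 chase 'c': 3 ⇒ 4;  out=∅∪out(4)=∅
  fail(12) 'bda': from fail(11)=6 chase 'a': 6 ⇒ 7;  out=∅∪out(7)=∅
  fail(16) 'cda': from fail(15)=6 chase 'a': 6 ⇒ 7;  out=∅∪out(7)=∅
  fail(21) 'cad': from fail(20)=3 chase 'd': 3→0 ⇒ 6;  out=∅∪out(6)=∅
  fail(9) 'dacc': from fail(8)=4 chase 'c': 4 ⇒ 5;  out=∅∪out(5)={1}
  fail(13) 'bdac': from fail(12)=7 chase 'c': 7 ⇒ 8;  out={3}∪out(8)={3}
  fail(17) 'cdac': from fail(16)=7 chase 'c': 7 ⇒ 8;  out=∅∪out(8)=∅
  fail(22) 'cadc': from fail(21)=6 chase 'c': 6→0 ⇒ 14;  out=∅∪out(14)=∅
  fail(10) 'daccd': from fail(9)=5 chase 'd': 5→14 ⇒ 15;  out={2}∪out(15)={2,6}
  fail(18) 'cdacd': from fail(17)=8 chase 'd': 8→4→14 ⇒ 15;  out=∅∪out(15)={6}
  fail(23) 'cadca': from fail(22)=14 chase 'a': 14 ⇒ 20;  out=∅∪out(20)=∅
  fail(19) 'cdacdc': from fail(18)=15 chase 'c': 15→6→0 ⇒ 14;  out={4}∪out(14)={4}
  fail(24) 'cadcaa': from fail(23)=20 chase 'a': 20→3→0 ⇒ 3;  out={5}∪out(3)={5}

Scan:
pos 0 'c': at 14
pos 1 'c': at 14 ·f
pos 2 'a': at 20
pos 3 'd': at 21
pos 4 'c': at 22
pos 5 'a': at 23
pos 6 'a': at 24  ** P5@[1:6]
pos 7 'c': at 4 ·f
pos 8 'c': at 5  ** P1@[6:8]
pos 9 'c': at 14 ·f
pos 10 'b': at 1 ·f
pos 11 'c': at 2  ** P0@[10:11]
pos 12 'b': at 1 ·f
pos 13 'd': at 11
pos 14 'd': at 6 ·f
pos 15 'a': at 7
pos 16 'c': at 8
pos 17 'c': at 9  ** P1@[15:17]
pos 18 'd': at 10  ** P2@[14:18],P6@[17:18]
pos 19 'd': at 6 ·f
pos 20 'c': at 14 ·f
pos 21 'c': at 14 ·f
pos 22 'a': at 20
pos 23 'a': at 3 ·f
pos 24 'c': at 4
pos 25 'a': at 20 ·f
pos 26 'd': at 21
pos 27 'c': at 22
pos 28 'a': at 23
pos 29 'a': at 24  ** P5@[24:29]
pos 30 'a': at 3 ·f
pos 31 'c': at 4
pos 32 'd': at 15 ·f  ** P6@[31:32]
pos 33 'a': at 16
pos 34 'c': at 17
pos 35 'd': at 18  ** P6@[34:35]
pos 36 'c': at 19  ** P4@[31:36]
pos 37 'a': at 20 ·f
pos 38 'a': at 3 ·f
pos 39 'c': at 4
pos 40 'c': at 5  ** P1@[38:40]
pos 41 'd': at 15 ·f  ** P6@[40:41]
pos 42 'a': at 16
pos 43 'c': at 17
pos 44 'a': at 20 ·f
pos 45 'd': at 21
pos 46 'c': at 22
pos 47 'a': at 23
pos 48 'a': at 24  ** P5@[43:48]
pos 49 'b': at 1 ·f
pos 50 'c': at 2  ** P0@[49:50]
pos 51 'd': at 15 ·f  ** P6@[50:51]
pos 52 'd': at 6 ·f

All matches (sorted): [[6,5],[8,1],[11,0],[17,1],[18,2],[18,6],[29,5],[32,6],[35,6],[36,4],[40,1],[41,6],[48,5],[50,0],[51,6]]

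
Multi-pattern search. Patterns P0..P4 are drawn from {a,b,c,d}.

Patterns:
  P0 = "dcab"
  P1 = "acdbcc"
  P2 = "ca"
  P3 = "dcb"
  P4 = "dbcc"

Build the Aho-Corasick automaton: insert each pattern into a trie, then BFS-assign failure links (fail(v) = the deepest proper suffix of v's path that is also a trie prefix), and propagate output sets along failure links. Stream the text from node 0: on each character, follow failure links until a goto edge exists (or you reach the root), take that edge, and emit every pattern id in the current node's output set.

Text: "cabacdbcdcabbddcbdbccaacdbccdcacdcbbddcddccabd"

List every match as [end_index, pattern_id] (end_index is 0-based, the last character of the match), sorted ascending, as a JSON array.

Construct AC machine:
Trie nodes:
  n0 'ε': a→5 c→11 d→1
  n1 'd': b→14 c→2
  n2 'dc': a→3 b→13
  n3 'dca': b→4
  n4 'dcab': ·  [P0 ends]
  n5 'a': c→6
  n6 'ac': d→7
  n7 'acd': b→8
  n8 'acdb': c→9
  n9 'acdbc': c→10
  n10 'acdbcc': ·  [P1 ends]
  n11 'c': a→12
  n12 'ca': ·  [P2 ends]
  n13 'dcb': ·  [P3 ends]
  n14 'db': c→15
  n15 'dbc': c→16
  n16 'dbcc': ·  [P4 ends]

Failure links (BFS by depth):
  fail(1) 'd': from fail(0)=0 chase 'd': 0 ⇒ 0;  out=∅∪out(0)=∅
  fail(5) 'a': from fail(0)=0 chase 'a': 0 ⇒ 0;  out=∅∪out(0)=∅
  fail(11) 'c': from fail(0)=0 chase 'c': 0 ⇒ 0;  out=∅∪out(0)=∅
  fail(2) 'dc': from fail(1)=0 chase 'c': 0 ⇒ 11;  out=∅∪out(11)=∅
  fail(6) 'ac': from fail(5)=0 chase 'c': 0 ⇒ 11;  out=∅∪out(11)=∅
  fail(12) 'ca': from fail(11)=0 chase 'a': 0 ⇒ 5;  out={2}∪out(5)={2}
  fail(14) 'db': from fail(1)=0 chase 'b': 0 ⇒ 0;  out=∅∪out(0)=∅
  fail(3) 'dca': from fail(2)=11 chase 'a': 11 ⇒ 12;  out=∅∪out(12)={2}
  fail(7) 'acd': from fail(6)=11 chase 'd': 11→0 ⇒ 1;  out=∅∪out(1)=∅
  fail(13) 'dcb': from fail(2)=11 chase 'b': 11→0 ⇒ 0;  out={3}∪out(0)={3}
  fail(15) 'dbc': from fail(14)=0 chase 'c': 0 ⇒ 11;  out=∅∪out(11)=∅
  fail(4) 'dcab': from fail(3)=12 chase 'b': 12→5→0 ⇒ 0;  out={0}∪out(0)={0}
  fail(8) 'acdb': from fail(7)=1 chase 'b': 1 ⇒ 14;  out=∅∪out(14)=∅
  fail(16) 'dbcc': from fail(15)=11 chase 'c': 11→0 ⇒ 11;  out={4}∪out(11)={4}
  fail(9) 'acdbc': from fail(8)=14 chase 'c': 14 ⇒ 15;  out=∅∪out(15)=∅
  fail(10) 'acdbcc': from fail(9)=15 chase 'c': 15 ⇒ 16;  out={1}∪out(16)={1,4}

Run:
pos 0 'c': at 11
pos 1 'a': at 12  emit P2@[0:1]
pos 2 'b': at 0 (via fail)
pos 3 'a': at 5
pos 4 'c': at 6
pos 5 'd': at 7
pos 6 'b': at 8
pos 7 'c': at 9
pos 8 'd': at 1 (via fail)
pos 9 'c': at 2
pos 10 'a': at 3  emit P2@[9:10]
pos 11 'b': at 4  emit P0@[8:11]
pos 12 'b': at 0 (via fail)
pos 13 'd': at 1
pos 14 'd': at 1 (via fail)
pos 15 'c': at 2
pos 16 'b': at 13  emit P3@[14:16]
pos 17 'd': at 1 (via fail)
pos 18 'b': at 14
pos 19 'c': at 15
pos 20 'c': at 16  emit P4@[17:20]
pos 21 'a': at 12 (via fail)  emit P2@[20:21]
pos 22 'a': at 5 (via fail)
pos 23 'c': at 6
pos 24 'd': at 7
pos 25 'b': at 8
pos 26 'c': at 9
pos 27 'c': at 10  emit P1@[22:27],P4@[24:27]
pos 28 'd': at 1 (via fail)
pos 29 'c': at 2
pos 30 'a': at 3  emit P2@[29:30]
pos 31 'c': at 6 (via fail)
pos 32 'd': at 7
pos 33 'c': at 2 (via fail)
pos 34 'b': at 13  emit P3@[32:34]
pos 35 'b': at 0 (via fail)
pos 36 'd': at 1
pos 37 'd': at 1 (via fail)
pos 38 'c': at 2
pos 39 'd': at 1 (via fail)
pos 40 'd': at 1 (via fail)
pos 41 'c': at 2
pos 42 'c': at 11 (via fail)
pos 43 'a': at 12  emit P2@[42:43]
pos 44 'b': at 0 (via fail)
pos 45 'd': at 1

Matches: [[1,2],[10,2],[11,0],[16,3],[20,4],[21,2],[27,1],[27,4],[30,2],[34,3],[43,2]]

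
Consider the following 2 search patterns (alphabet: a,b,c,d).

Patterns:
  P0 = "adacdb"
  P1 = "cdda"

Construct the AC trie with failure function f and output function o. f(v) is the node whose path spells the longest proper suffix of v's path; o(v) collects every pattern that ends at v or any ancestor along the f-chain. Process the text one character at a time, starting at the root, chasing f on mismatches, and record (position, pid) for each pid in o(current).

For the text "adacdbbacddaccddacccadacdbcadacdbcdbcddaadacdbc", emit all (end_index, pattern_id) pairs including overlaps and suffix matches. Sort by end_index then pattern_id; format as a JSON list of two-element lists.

Build:
Trie nodes:
  0='ε' goto a→1 c→7
  1='a' goto d→2
  2='ad' goto a→3
  3='ada' goto c→4
  4='adac' goto d→5
  5='adacd' goto b→6
  6='adacdb' goto ·  ←P0
  7='c' goto d→8
  8='cd' goto d→9
  9='cdd' goto a→10
  10='cdda' goto ·  ←P1

Failure links (BFS by depth):
  n1('a'): parent n0 fail=0; on 'a' 0 → fail=0;  out ∅∪∅=∅
  n7('c'): parent n0 fail=0; on 'c' 0 → fail=0;  out ∅∪∅=∅
  n2('ad'): parent n1 fail=0; on 'd' 0 → fail=0;  out ∅∪∅=∅
  n8('cd'): parent n7 fail=0; on 'd' 0 → fail=0;  out ∅∪∅=∅
  n3('ada'): parent n2 fail=0; on 'a' 0 → fail=1;  out ∅∪∅=∅
  n9('cdd'): parent n8 fail=0; on 'd' 0 → fail=0;  out ∅∪∅=∅
  n4('adac'): parent n3 fail=1; on 'c' 1→0 → fail=7;  out ∅∪∅=∅
  n10('cdda'): parent n9 fail=0; on 'a' 0 → fail=1;  out {1}∪∅={1}
  n5('adacd'): parent n4 fail=7; on 'd' 7 → fail=8;  out ∅∪∅=∅
  n6('adacdb'): parent n5 fail=8; on 'b' 8→0 → fail=0;  out {0}∪∅={0}

Text stream:
i=0 'a': node 0→1
i=1 'd': node 1→2
i=2 'a': node 2→3
i=3 'c': node 3→4
i=4 'd': node 4→5
i=5 'b': node 5→6  ** P0@[0:5]
i=6 'b': node 6→0 (fail-walked)
i=7 'a': node 0→1
i=8 'c': node 1→7 (fail-walked)
i=9 'd': node 7→8
i=10 'd': node 8→9
i=11 'a': node 9→10  ** P1@[8:11]
i=12 'c': node 10→7 (fail-walked)
i=13 'c': node 7→7 (fail-walked)
i=14 'd': node 7→8
i=15 'd': node 8→9
i=16 'a': node 9→10  ** P1@[13:16]
i=17 'c': node 10→7 (fail-walked)
i=18 'c': node 7→7 (fail-walked)
i=19 'c': node 7→7 (fail-walked)
i=20 'a': node 7→1 (fail-walked)
i=21 'd': node 1→2
i=22 'a': node 2→3
i=23 'c': node 3→4
i=24 'd': node 4→5
i=25 'b': node 5→6  ** P0@[20:25]
i=26 'c': node 6→7 (fail-walked)
i=27 'a': node 7→1 (fail-walked)
i=28 'd': node 1→2
i=29 'a': node 2→3
i=30 'c': node 3→4
i=31 'd': node 4→5
i=32 'b': node 5→6  ** P0@[27:32]
i=33 'c': node 6→7 (fail-walked)
i=34 'd': node 7→8
i=35 'b': node 8→0 (fail-walked)
i=36 'c': node 0→7
i=37 'd': node 7→8
i=38 'd': node 8→9
i=39 'a': node 9→10  ** P1@[36:39]
i=40 'a': node 10→1 (fail-walked)
i=41 'd': node 1→2
i=42 'a': node 2→3
i=43 'c': node 3→4
i=44 'd': node 4→5
i=45 'b': node 5→6  ** P0@[40:45]
i=46 'c': node 6→7 (fail-walked)

Matches: [[5,0],[11,1],[16,1],[25,0],[32,0],[39,1],[45,0]]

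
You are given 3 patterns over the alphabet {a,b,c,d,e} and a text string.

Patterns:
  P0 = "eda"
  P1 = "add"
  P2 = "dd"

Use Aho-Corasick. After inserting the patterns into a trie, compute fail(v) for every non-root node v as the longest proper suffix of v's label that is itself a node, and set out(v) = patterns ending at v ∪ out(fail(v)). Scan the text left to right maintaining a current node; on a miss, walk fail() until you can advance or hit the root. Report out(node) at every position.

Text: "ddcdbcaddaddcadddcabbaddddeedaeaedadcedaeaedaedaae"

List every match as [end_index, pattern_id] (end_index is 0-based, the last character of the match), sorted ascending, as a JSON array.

Build automaton:
Trie nodes:
  0='ε' goto a→4 d→7 e→1
  1='e' goto d→2
  2='ed' goto a→3
  3='eda' goto ·  [P0 ends]
  4='a' goto d→5
  5='ad' goto d→6
  6='add' goto ·  [P1 ends]
  7='d' goto d→8
  8='dd' goto ·  [P2 ends]

BFS fail/out derivation:
  n1('e'): parent n0 fail=0; on 'e' 0 → fail=0;  out ∅∪∅=∅
  n4('a'): parent n0 fail=0; on 'a' 0 → fail=0;  out ∅∪∅=∅
  n7('d'): parent n0 fail=0; on 'd' 0 → fail=0;  out ∅∪∅=∅
  n2('ed'): parent n1 fail=0; on 'd' 0 → fail=7;  out ∅∪∅=∅
  n5('ad'): parent n4 fail=0; on 'd' 0 → fail=7;  out ∅∪∅=∅
  n8('dd'): parent n7 fail=0; on 'd' 0 → fail=7;  out {2}∪∅={2}
  n3('eda'): parent n2 fail=7; on 'a' 7→0 → fail=4;  out {0}∪∅={0}
  n6('add'): parent n5 fail=7; on 'd' 7 → fail=8;  out {1}∪{2}={1,2}

Text stream:
[0] read 'd'  n0⇒n7
[1] read 'd'  n7⇒n8  ** P2@[0:1]
[2] read 'c'  n8⇒n0 (via fail)
[3] read 'd'  n0⇒n7
[4] read 'b'  n7⇒n0 (via fail)
[5] read 'c'  n0⇒n0
[6] read 'a'  n0⇒n4
[7] read 'd'  n4⇒n5
[8] read 'd'  n5⇒n6  ** P1@[6:8],P2@[7:8]
[9] read 'a'  n6⇒n4 (via fail)
[10] read 'd'  n4⇒n5
[11] read 'd'  n5⇒n6  ** P1@[9:11],P2@[10:11]
[12] read 'c'  n6⇒n0 (via fail)
[13] read 'a'  n0⇒n4
[14] read 'd'  n4⇒n5
[15] read 'd'  n5⇒n6  ** P1@[13:15],P2@[14:15]
[16] read 'd'  n6⇒n8 (via fail)  ** P2@[15:16]
[17] read 'c'  n8⇒n0 (via fail)
[18] read 'a'  n0⇒n4
[19] read 'b'  n4⇒n0 (via fail)
[20] read 'b'  n0⇒n0
[21] read 'a'  n0⇒n4
[22] read 'd'  n4⇒n5
[23] read 'd'  n5⇒n6  ** P1@[21:23],P2@[22:23]
[24] read 'd'  n6⇒n8 (via fail)  ** P2@[23:24]
[25] read 'd'  n8⇒n8 (via fail)  ** P2@[24:25]
[26] read 'e'  n8⇒n1 (via fail)
[27] read 'e'  n1⇒n1 (via fail)
[28] read 'd'  n1⇒n2
[29] read 'a'  n2⇒n3  ** P0@[27:29]
[30] read 'e'  n3⇒n1 (via fail)
[31] read 'a'  n1⇒n4 (via fail)
[32] read 'e'  n4⇒n1 (via fail)
[33] read 'd'  n1⇒n2
[34] read 'a'  n2⇒n3  ** P0@[32:34]
[35] read 'd'  n3⇒n5 (via fail)
[36] read 'c'  n5⇒n0 (via fail)
[37] read 'e'  n0⇒n1
[38] read 'd'  n1⇒n2
[39] read 'a'  n2⇒n3  ** P0@[37:39]
[40] read 'e'  n3⇒n1 (via fail)
[41] read 'a'  n1⇒n4 (via fail)
[42] read 'e'  n4⇒n1 (via fail)
[43] read 'd'  n1⇒n2
[44] read 'a'  n2⇒n3  ** P0@[42:44]
[45] read 'e'  n3⇒n1 (via fail)
[46] read 'd'  n1⇒n2
[47] read 'a'  n2⇒n3  ** P0@[45:47]
[48] read 'a'  n3⇒n4 (via fail)
[49] read 'e'  n4⇒n1 (via fail)

All matches (sorted): [[1,2],[8,1],[8,2],[11,1],[11,2],[15,1],[15,2],[16,2],[23,1],[23,2],[24,2],[25,2],[29,0],[34,0],[39,0],[44,0],[47,0]]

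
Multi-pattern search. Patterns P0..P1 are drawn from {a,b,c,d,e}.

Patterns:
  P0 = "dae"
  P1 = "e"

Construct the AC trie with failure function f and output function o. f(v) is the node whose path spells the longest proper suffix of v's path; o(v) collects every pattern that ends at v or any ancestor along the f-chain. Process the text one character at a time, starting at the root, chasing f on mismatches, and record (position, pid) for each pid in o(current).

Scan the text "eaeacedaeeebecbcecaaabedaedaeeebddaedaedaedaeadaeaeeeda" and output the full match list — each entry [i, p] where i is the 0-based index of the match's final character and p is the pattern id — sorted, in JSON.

Build automaton:
Trie (insert patterns):
  0='ε' goto d→1 e→4
  1='d' goto a→2
  2='da' goto e→3
  3='dae' goto ·  [P0 ends]
  4='e' goto ·  [P1 ends]

Failure links (BFS by depth):
  fail(1) 'd': from fail(0)=0 chase 'd': 0 ⇒ 0;  out=∅∪out(0)=∅
  fail(4) 'e': from fail(0)=0 chase 'e': 0 ⇒ 0;  out={1}∪out(0)={1}
  fail(2) 'da': from fail(1)=0 chase 'a': 0 ⇒ 0;  out=∅∪out(0)=∅
  fail(3) 'dae': from fail(2)=0 chase 'e': 0 ⇒ 4;  out={0}∪out(4)={0,1}

Scan:
[0] read 'e'  n0⇒n4  ** P1@[0:0]
[1] read 'a'  n4⇒n0 (via fail)
[2] read 'e'  n0⇒n4  ** P1@[2:2]
[3] read 'a'  n4⇒n0 (via fail)
[4] read 'c'  n0⇒n0
[5] read 'e'  n0⇒n4  ** P1@[5:5]
[6] read 'd'  n4⇒n1 (via fail)
[7] read 'a'  n1⇒n2
[8] read 'e'  n2⇒n3  ** P0@[6:8],P1@[8:8]
[9] read 'e'  n3⇒n4 (via fail)  ** P1@[9:9]
[10] read 'e'  n4⇒n4 (via fail)  ** P1@[10:10]
[11] read 'b'  n4⇒n0 (via fail)
[12] read 'e'  n0⇒n4  ** P1@[12:12]
[13] read 'c'  n4⇒n0 (via fail)
[14] read 'b'  n0⇒n0
[15] read 'c'  n0⇒n0
[16] read 'e'  n0⇒n4  ** P1@[16:16]
[17] read 'c'  n4⇒n0 (via fail)
[18] read 'a'  n0⇒n0
[19] read 'a'  n0⇒n0
[20] read 'a'  n0⇒n0
[21] read 'b'  n0⇒n0
[22] read 'e'  n0⇒n4  ** P1@[22:22]
[23] read 'd'  n4⇒n1 (via fail)
[24] read 'a'  n1⇒n2
[25] read 'e'  n2⇒n3  ** P0@[23:25],P1@[25:25]
[26] read 'd'  n3⇒n1 (via fail)
[27] read 'a'  n1⇒n2
[28] read 'e'  n2⇒n3  ** P0@[26:28],P1@[28:28]
[29] read 'e'  n3⇒n4 (via fail)  ** P1@[29:29]
[30] read 'e'  n4⇒n4 (via fail)  ** P1@[30:30]
[31] read 'b'  n4⇒n0 (via fail)
[32] read 'd'  n0⇒n1
[33] read 'd'  n1⇒n1 (via fail)
[34] read 'a'  n1⇒n2
[35] read 'e'  n2⇒n3  ** P0@[33:35],P1@[35:35]
[36] read 'd'  n3⇒n1 (via fail)
[37] read 'a'  n1⇒n2
[38] read 'e'  n2⇒n3  ** P0@[36:38],P1@[38:38]
[39] read 'd'  n3⇒n1 (via fail)
[40] read 'a'  n1⇒n2
[41] read 'e'  n2⇒n3  ** P0@[39:41],P1@[41:41]
[42] read 'd'  n3⇒n1 (via fail)
[43] read 'a'  n1⇒n2
[44] read 'e'  n2⇒n3  ** P0@[42:44],P1@[44:44]
[45] read 'a'  n3⇒n0 (via fail)
[46] read 'd'  n0⇒n1
[47] read 'a'  n1⇒n2
[48] read 'e'  n2⇒n3  ** P0@[46:48],P1@[48:48]
[49] read 'a'  n3⇒n0 (via fail)
[50] read 'e'  n0⇒n4  ** P1@[50:50]
[51] read 'e'  n4⇒n4 (via fail)  ** P1@[51:51]
[52] read 'e'  n4⇒n4 (via fail)  ** P1@[52:52]
[53] read 'd'  n4⇒n1 (via fail)
[54] read 'a'  n1⇒n2

Result: [[0,1],[2,1],[5,1],[8,0],[8,1],[9,1],[10,1],[12,1],[16,1],[22,1],[25,0],[25,1],[28,0],[28,1],[29,1],[30,1],[35,0],[35,1],[38,0],[38,1],[41,0],[41,1],[44,0],[44,1],[48,0],[48,1],[50,1],[51,1],[52,1]]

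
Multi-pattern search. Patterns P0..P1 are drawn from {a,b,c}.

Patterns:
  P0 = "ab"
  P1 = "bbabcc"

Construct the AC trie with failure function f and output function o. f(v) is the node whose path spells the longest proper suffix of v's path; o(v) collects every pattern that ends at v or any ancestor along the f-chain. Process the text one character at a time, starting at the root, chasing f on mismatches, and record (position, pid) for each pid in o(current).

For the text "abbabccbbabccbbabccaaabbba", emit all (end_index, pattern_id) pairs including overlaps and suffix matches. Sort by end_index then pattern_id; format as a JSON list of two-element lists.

Construct AC machine:
Trie (insert patterns):
  n0 'ε': a→1 b→3
  n1 'a': b→2
  n2 'ab': ·  [P0 ends]
  n3 'b': b→4
  n4 'bb': a→5
  n5 'bba': b→6
  n6 'bbab': c→7
  n7 'bbabc': c→8
  n8 'bbabcc': ·  [P1 ends]

BFS fail/out derivation:
  fail(1) 'a': from fail(0)=0 chase 'a': 0 ⇒ 0;  out=∅∪out(0)=∅
  fail(3) 'b': from fail(0)=0 chase 'b': 0 ⇒ 0;  out=∅∪out(0)=∅
  fail(2) 'ab': from fail(1)=0 chase 'b': 0 ⇒ 3;  out={0}∪out(3)={0}
  fail(4) 'bb': from fail(3)=0 chase 'b': 0 ⇒ 3;  out=∅∪out(3)=∅
  fail(5) 'bba': from fail(4)=3 chase 'a': 3→0 ⇒ 1;  out=∅∪out(1)=∅
  fail(6) 'bbab': from fail(5)=1 chase 'b': 1 ⇒ 2;  out=∅∪out(2)={0}
  fail(7) 'bbabc': from fail(6)=2 chase 'c': 2→3→0 ⇒ 0;  out=∅∪out(0)=∅
  fail(8) 'bbabcc': from fail(7)=0 chase 'c': 0 ⇒ 0;  out={1}∪out(0)={1}

Text stream:
i=0 'a': node 0→1
i=1 'b': node 1→2  ** P0@[0:1]
i=2 'b': node 2→4 (fail-walked)
i=3 'a': node 4→5
i=4 'b': node 5→6  ** P0@[3:4]
i=5 'c': node 6→7
i=6 'c': node 7→8  ** P1@[1:6]
i=7 'b': node 8→3 (fail-walked)
i=8 'b': node 3→4
i=9 'a': node 4→5
i=10 'b': node 5→6  ** P0@[9:10]
i=11 'c': node 6→7
i=12 'c': node 7→8  ** P1@[7:12]
i=13 'b': node 8→3 (fail-walked)
i=14 'b': node 3→4
i=15 'a': node 4→5
i=16 'b': node 5→6  ** P0@[15:16]
i=17 'c': node 6→7
i=18 'c': node 7→8  ** P1@[13:18]
i=19 'a': node 8→1 (fail-walked)
i=20 'a': node 1→1 (fail-walked)
i=21 'a': node 1→1 (fail-walked)
i=22 'b': node 1→2  ** P0@[21:22]
i=23 'b': node 2→4 (fail-walked)
i=24 'b': node 4→4 (fail-walked)
i=25 'a': node 4→5

Matches: [[1,0],[4,0],[6,1],[10,0],[12,1],[16,0],[18,1],[22,0]]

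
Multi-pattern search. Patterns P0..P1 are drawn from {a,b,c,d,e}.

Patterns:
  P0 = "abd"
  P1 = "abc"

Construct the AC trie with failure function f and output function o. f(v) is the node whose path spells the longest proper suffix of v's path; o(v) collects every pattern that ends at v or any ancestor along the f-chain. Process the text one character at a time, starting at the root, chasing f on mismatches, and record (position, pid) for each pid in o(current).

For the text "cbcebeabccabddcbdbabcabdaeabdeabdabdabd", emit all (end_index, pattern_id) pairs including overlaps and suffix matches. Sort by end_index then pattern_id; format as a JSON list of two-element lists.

Construct AC machine:
Trie (insert patterns):
  0='ε' goto a→1
  1='a' goto b→2
  2='ab' goto c→4 d→3
  3='abd' goto ·  [P0 ends]
  4='abc' goto ·  [P1 ends]

Failure links (BFS by depth):
  n1('a'): parent n0 fail=0; on 'a' 0 → fail=0;  out ∅∪∅=∅
  n2('ab'): parent n1 fail=0; on 'b' 0 → fail=0;  out ∅∪∅=∅
  n3('abd'): parent n2 fail=0; on 'd' 0 → fail=0;  out {0}∪∅={0}
  n4('abc'): parent n2 fail=0; on 'c' 0 → fail=0;  out {1}∪∅={1}

Text stream:
i=0 'c': node 0→0
i=1 'b': node 0→0
i=2 'c': node 0→0
i=3 'e': node 0→0
i=4 'b': node 0→0
i=5 'e': node 0→0
i=6 'a': node 0→1
i=7 'b': node 1→2
i=8 'c': node 2→4  → match P1@[6:8]
i=9 'c': node 4→0 (fail-walked)
i=10 'a': node 0→1
i=11 'b': node 1→2
i=12 'd': node 2→3  → match P0@[10:12]
i=13 'd': node 3→0 (fail-walked)
i=14 'c': node 0→0
i=15 'b': node 0→0
i=16 'd': node 0→0
i=17 'b': node 0→0
i=18 'a': node 0→1
i=19 'b': node 1→2
i=20 'c': node 2→4  → match P1@[18:20]
i=21 'a': node 4→1 (fail-walked)
i=22 'b': node 1→2
i=23 'd': node 2→3  → match P0@[21:23]
i=24 'a': node 3→1 (fail-walked)
i=25 'e': node 1→0 (fail-walked)
i=26 'a': node 0→1
i=27 'b': node 1→2
i=28 'd': node 2→3  → match P0@[26:28]
i=29 'e': node 3→0 (fail-walked)
i=30 'a': node 0→1
i=31 'b': node 1→2
i=32 'd': node 2→3  → match P0@[30:32]
i=33 'a': node 3→1 (fail-walked)
i=34 'b': node 1→2
i=35 'd': node 2→3  → match P0@[33:35]
i=36 'a': node 3→1 (fail-walked)
i=37 'b': node 1→2
i=38 'd': node 2→3  → match P0@[36:38]

All matches (sorted): [[8,1],[12,0],[20,1],[23,0],[28,0],[32,0],[35,0],[38,0]]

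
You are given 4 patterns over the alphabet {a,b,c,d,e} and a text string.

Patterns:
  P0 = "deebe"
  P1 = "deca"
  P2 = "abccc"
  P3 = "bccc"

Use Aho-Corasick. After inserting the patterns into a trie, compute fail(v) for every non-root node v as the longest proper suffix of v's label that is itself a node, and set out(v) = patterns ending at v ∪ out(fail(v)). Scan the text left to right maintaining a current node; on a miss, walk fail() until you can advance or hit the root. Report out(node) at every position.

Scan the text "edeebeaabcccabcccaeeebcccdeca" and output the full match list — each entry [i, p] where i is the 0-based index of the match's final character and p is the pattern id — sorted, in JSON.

Construct AC machine:
Trie nodes:
  n0 'ε': a→8 b→13 d→1
  n1 'd': e→2
  n2 'de': c→6 e→3
  n3 'dee': b→4
  n4 'deeb': e→5
  n5 'deebe': ·  [P0 ends]
  n6 'dec': a→7
  n7 'deca': ·  [P1 ends]
  n8 'a': b→9
  n9 'ab': c→10
  n10 'abc': c→11
  n11 'abcc': c→12
  n12 'abccc': ·  [P2 ends]
  n13 'b': c→14
  n14 'bc': c→15
  n15 'bcc': c→16
  n16 'bccc': ·  [P3 ends]

BFS fail/out derivation:
  n1('d'): parent n0 fail=0; on 'd' 0 → fail=0;  out ∅∪∅=∅
  n8('a'): parent n0 fail=0; on 'a' 0 → fail=0;  out ∅∪∅=∅
  n13('b'): parent n0 fail=0; on 'b' 0 → fail=0;  out ∅∪∅=∅
  n2('de'): parent n1 fail=0; on 'e' 0 → fail=0;  out ∅∪∅=∅
  n9('ab'): parent n8 fail=0; on 'b' 0 → fail=13;  out ∅∪∅=∅
  n14('bc'): parent n13 fail=0; on 'c' 0 → fail=0;  out ∅∪∅=∅
  n3('dee'): parent n2 fail=0; on 'e' 0 → fail=0;  out ∅∪∅=∅
  n6('dec'): parent n2 fail=0; on 'c' 0 → fail=0;  out ∅∪∅=∅
  n10('abc'): parent n9 fail=13; on 'c' 13 → fail=14;  out ∅∪∅=∅
  n15('bcc'): parent n14 fail=0; on 'c' 0 → fail=0;  out ∅∪∅=∅
  n4('deeb'): parent n3 fail=0; on 'b' 0 → fail=13;  out ∅∪∅=∅
  n7('deca'): parent n6 fail=0; on 'a' 0 → fail=8;  out {1}∪∅={1}
  n11('abcc'): parent n10 fail=14; on 'c' 14 → fail=15;  out ∅∪∅=∅
  n16('bccc'): parent n15 fail=0; on 'c' 0 → fail=0;  out {3}∪∅={3}
  n5('deebe'): parent n4 fail=13; on 'e' 13→0 → fail=0;  out {0}∪∅={0}
  n12('abccc'): parent n11 fail=15; on 'c' 15 → fail=16;  out {2}∪{3}={2,3}

Scan:
[0] read 'e'  n0⇒n0
[1] read 'd'  n0⇒n1
[2] read 'e'  n1⇒n2
[3] read 'e'  n2⇒n3
[4] read 'b'  n3⇒n4
[5] read 'e'  n4⇒n5  emit P0@[1:5]
[6] read 'a'  n5⇒n8 ·f
[7] read 'a'  n8⇒n8 ·f
[8] read 'b'  n8⇒n9
[9] read 'c'  n9⇒n10
[10] read 'c'  n10⇒n11
[11] read 'c'  n11⇒n12  emit P2@[7:11],P3@[8:11]
[12] read 'a'  n12⇒n8 ·f
[13] read 'b'  n8⇒n9
[14] read 'c'  n9⇒n10
[15] read 'c'  n10⇒n11
[16] read 'c'  n11⇒n12  emit P2@[12:16],P3@[13:16]
[17] read 'a'  n12⇒n8 ·f
[18] read 'e'  n8⇒n0 ·f
[19] read 'e'  n0⇒n0
[20] read 'e'  n0⇒n0
[21] read 'b'  n0⇒n13
[22] read 'c'  n13⇒n14
[23] read 'c'  n14⇒n15
[24] read 'c'  n15⇒n16  emit P3@[21:24]
[25] read 'd'  n16⇒n1 ·f
[26] read 'e'  n1⇒n2
[27] read 'c'  n2⇒n6
[28] read 'a'  n6⇒n7  emit P1@[25:28]

Result: [[5,0],[11,2],[11,3],[16,2],[16,3],[24,3],[28,1]]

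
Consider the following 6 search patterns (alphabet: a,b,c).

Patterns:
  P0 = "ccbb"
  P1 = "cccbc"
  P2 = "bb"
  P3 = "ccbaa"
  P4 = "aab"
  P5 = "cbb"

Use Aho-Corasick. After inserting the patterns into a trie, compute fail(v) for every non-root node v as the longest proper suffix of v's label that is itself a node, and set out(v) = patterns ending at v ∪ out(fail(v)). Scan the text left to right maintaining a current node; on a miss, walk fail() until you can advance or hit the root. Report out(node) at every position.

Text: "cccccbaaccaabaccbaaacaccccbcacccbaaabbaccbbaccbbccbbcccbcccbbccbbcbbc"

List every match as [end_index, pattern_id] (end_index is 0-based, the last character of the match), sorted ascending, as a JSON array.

Build automaton:
Trie nodes:
  n0 'ε': a→12 b→8 c→1
  n1 'c': b→15 c→2
  n2 'cc': b→3 c→5
  n3 'ccb': a→10 b→4
  n4 'ccbb': ·  [P0 ends]
  n5 'ccc': b→6
  n6 'cccb': c→7
  n7 'cccbc': ·  [P1 ends]
  n8 'b': b→9
  n9 'bb': ·  [P2 ends]
  n10 'ccba': a→11
  n11 'ccbaa': ·  [P3 ends]
  n12 'a': a→13
  n13 'aa': b→14
  n14 'aab': ·  [P4 ends]
  n15 'cb': b→16
  n16 'cbb': ·  [P5 ends]

Failure links (BFS by depth):
  fail(1) 'c': from fail(0)=0 chase 'c': 0 ⇒ 0;  out=∅∪out(0)=∅
  fail(8) 'b': from fail(0)=0 chase 'b': 0 ⇒ 0;  out=∅∪out(0)=∅
  fail(12) 'a': from fail(0)=0 chase 'a': 0 ⇒ 0;  out=∅∪out(0)=∅
  fail(2) 'cc': from fail(1)=0 chase 'c': 0 ⇒ 1;  out=∅∪out(1)=∅
  fail(9) 'bb': from fail(8)=0 chase 'b': 0 ⇒ 8;  out={2}∪out(8)={2}
  fail(13) 'aa': from fail(12)=0 chase 'a': 0 ⇒ 12;  out=∅∪out(12)=∅
  fail(15) 'cb': from fail(1)=0 chase 'b': 0 ⇒ 8;  out=∅∪out(8)=∅
  fail(3) 'ccb': from fail(2)=1 chase 'b': 1 ⇒ 15;  out=∅∪out(15)=∅
  fail(5) 'ccc': from fail(2)=1 chase 'c': 1 ⇒ 2;  out=∅∪out(2)=∅
  fail(14) 'aab': from fail(13)=12 chase 'b': 12→0 ⇒ 8;  out={4}∪out(8)={4}
  fail(16) 'cbb': from fail(15)=8 chase 'b': 8 ⇒ 9;  out={5}∪out(9)={2,5}
  fail(4) 'ccbb': from fail(3)=15 chase 'b': 15 ⇒ 16;  out={0}∪out(16)={0,2,5}
  fail(6) 'cccb': from fail(5)=2 chase 'b': 2 ⇒ 3;  out=∅∪out(3)=∅
  fail(10) 'ccba': from fail(3)=15 chase 'a': 15→8→0 ⇒ 12;  out=∅∪out(12)=∅
  fail(7) 'cccbc': from fail(6)=3 chase 'c': 3→15→8→0 ⇒ 1;  out={1}∪out(1)={1}
  fail(11) 'ccbaa': from fail(10)=12 chase 'a': 12 ⇒ 13;  out={3}∪out(13)={3}

Scan:
i=0 'c': node 0→1
i=1 'c': node 1→2
i=2 'c': node 2→5
i=3 'c': node 5→5 ·f
i=4 'c': node 5→5 ·f
i=5 'b': node 5→6
i=6 'a': node 6→10 ·f
i=7 'a': node 10→11  emit P3@[3:7]
i=8 'c': node 11→1 ·f
i=9 'c': node 1→2
i=10 'a': node 2→12 ·f
i=11 'a': node 12→13
i=12 'b': node 13→14  emit P4@[10:12]
i=13 'a': node 14→12 ·f
i=14 'c': node 12→1 ·f
i=15 'c': node 1→2
i=16 'b': node 2→3
i=17 'a': node 3→10
i=18 'a': node 10→11  emit P3@[14:18]
i=19 'a': node 11→13 ·f
i=20 'c': node 13→1 ·f
i=21 'a': node 1→12 ·f
i=22 'c': node 12→1 ·f
i=23 'c': node 1→2
i=24 'c': node 2→5
i=25 'c': node 5→5 ·f
i=26 'b': node 5→6
i=27 'c': node 6→7  emit P1@[23:27]
i=28 'a': node 7→12 ·f
i=29 'c': node 12→1 ·f
i=30 'c': node 1→2
i=31 'c': node 2→5
i=32 'b': node 5→6
i=33 'a': node 6→10 ·f
i=34 'a': node 10→11  emit P3@[30:34]
i=35 'a': node 11→13 ·f
i=36 'b': node 13→14  emit P4@[34:36]
i=37 'b': node 14→9 ·f  emit P2@[36:37]
i=38 'a': node 9→12 ·f
i=39 'c': node 12→1 ·f
i=40 'c': node 1→2
i=41 'b': node 2→3
i=42 'b': node 3→4  emit P0@[39:42],P2@[41:42],P5@[40:42]
i=43 'a': node 4→12 ·f
i=44 'c': node 12→1 ·f
i=45 'c': node 1→2
i=46 'b': node 2→3
i=47 'b': node 3→4  emit P0@[44:47],P2@[46:47],P5@[45:47]
i=48 'c': node 4→1 ·f
i=49 'c': node 1→2
i=50 'b': node 2→3
i=51 'b': node 3→4  emit P0@[48:51],P2@[50:51],P5@[49:51]
i=52 'c': node 4→1 ·f
i=53 'c': node 1→2
i=54 'c': node 2→5
i=55 'b': node 5→6
i=56 'c': node 6→7  emit P1@[52:56]
i=57 'c': node 7→2 ·f
i=58 'c': node 2→5
i=59 'b': node 5→6
i=60 'b': node 6→4 ·f  emit P0@[57:60],P2@[59:60],P5@[58:60]
i=61 'c': node 4→1 ·f
i=62 'c': node 1→2
i=63 'b': node 2→3
i=64 'b': node 3→4  emit P0@[61:64],P2@[63:64],P5@[62:64]
i=65 'c': node 4→1 ·f
i=66 'b': node 1→15
i=67 'b': node 15→16  emit P2@[66:67],P5@[65:67]
i=68 'c': node 16→1 ·f

Matches: [[7,3],[12,4],[18,3],[27,1],[34,3],[36,4],[37,2],[42,0],[42,2],[42,5],[47,0],[47,2],[47,5],[51,0],[51,2],[51,5],[56,1],[60,0],[60,2],[60,5],[64,0],[64,2],[64,5],[67,2],[67,5]]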